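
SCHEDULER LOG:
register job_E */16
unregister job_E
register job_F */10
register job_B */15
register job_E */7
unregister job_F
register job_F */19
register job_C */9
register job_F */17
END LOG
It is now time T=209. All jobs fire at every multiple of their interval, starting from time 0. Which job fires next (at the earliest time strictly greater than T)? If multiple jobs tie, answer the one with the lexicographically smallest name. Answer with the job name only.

Answer: job_B

Derivation:
Op 1: register job_E */16 -> active={job_E:*/16}
Op 2: unregister job_E -> active={}
Op 3: register job_F */10 -> active={job_F:*/10}
Op 4: register job_B */15 -> active={job_B:*/15, job_F:*/10}
Op 5: register job_E */7 -> active={job_B:*/15, job_E:*/7, job_F:*/10}
Op 6: unregister job_F -> active={job_B:*/15, job_E:*/7}
Op 7: register job_F */19 -> active={job_B:*/15, job_E:*/7, job_F:*/19}
Op 8: register job_C */9 -> active={job_B:*/15, job_C:*/9, job_E:*/7, job_F:*/19}
Op 9: register job_F */17 -> active={job_B:*/15, job_C:*/9, job_E:*/7, job_F:*/17}
  job_B: interval 15, next fire after T=209 is 210
  job_C: interval 9, next fire after T=209 is 216
  job_E: interval 7, next fire after T=209 is 210
  job_F: interval 17, next fire after T=209 is 221
Earliest = 210, winner (lex tiebreak) = job_B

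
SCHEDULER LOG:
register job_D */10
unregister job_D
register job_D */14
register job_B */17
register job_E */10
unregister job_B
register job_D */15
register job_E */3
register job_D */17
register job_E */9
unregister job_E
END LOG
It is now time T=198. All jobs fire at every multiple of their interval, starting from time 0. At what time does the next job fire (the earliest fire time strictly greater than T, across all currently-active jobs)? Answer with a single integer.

Op 1: register job_D */10 -> active={job_D:*/10}
Op 2: unregister job_D -> active={}
Op 3: register job_D */14 -> active={job_D:*/14}
Op 4: register job_B */17 -> active={job_B:*/17, job_D:*/14}
Op 5: register job_E */10 -> active={job_B:*/17, job_D:*/14, job_E:*/10}
Op 6: unregister job_B -> active={job_D:*/14, job_E:*/10}
Op 7: register job_D */15 -> active={job_D:*/15, job_E:*/10}
Op 8: register job_E */3 -> active={job_D:*/15, job_E:*/3}
Op 9: register job_D */17 -> active={job_D:*/17, job_E:*/3}
Op 10: register job_E */9 -> active={job_D:*/17, job_E:*/9}
Op 11: unregister job_E -> active={job_D:*/17}
  job_D: interval 17, next fire after T=198 is 204
Earliest fire time = 204 (job job_D)

Answer: 204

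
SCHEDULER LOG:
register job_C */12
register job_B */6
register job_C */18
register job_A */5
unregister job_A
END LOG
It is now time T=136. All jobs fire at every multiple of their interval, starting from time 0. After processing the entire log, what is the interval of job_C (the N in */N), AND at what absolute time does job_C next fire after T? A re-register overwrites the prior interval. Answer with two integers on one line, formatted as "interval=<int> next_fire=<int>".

Op 1: register job_C */12 -> active={job_C:*/12}
Op 2: register job_B */6 -> active={job_B:*/6, job_C:*/12}
Op 3: register job_C */18 -> active={job_B:*/6, job_C:*/18}
Op 4: register job_A */5 -> active={job_A:*/5, job_B:*/6, job_C:*/18}
Op 5: unregister job_A -> active={job_B:*/6, job_C:*/18}
Final interval of job_C = 18
Next fire of job_C after T=136: (136//18+1)*18 = 144

Answer: interval=18 next_fire=144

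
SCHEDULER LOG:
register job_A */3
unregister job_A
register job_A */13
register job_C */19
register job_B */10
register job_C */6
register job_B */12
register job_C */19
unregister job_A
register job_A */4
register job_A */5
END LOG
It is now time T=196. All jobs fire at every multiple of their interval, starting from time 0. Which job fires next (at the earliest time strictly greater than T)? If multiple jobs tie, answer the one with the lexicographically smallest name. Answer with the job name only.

Answer: job_A

Derivation:
Op 1: register job_A */3 -> active={job_A:*/3}
Op 2: unregister job_A -> active={}
Op 3: register job_A */13 -> active={job_A:*/13}
Op 4: register job_C */19 -> active={job_A:*/13, job_C:*/19}
Op 5: register job_B */10 -> active={job_A:*/13, job_B:*/10, job_C:*/19}
Op 6: register job_C */6 -> active={job_A:*/13, job_B:*/10, job_C:*/6}
Op 7: register job_B */12 -> active={job_A:*/13, job_B:*/12, job_C:*/6}
Op 8: register job_C */19 -> active={job_A:*/13, job_B:*/12, job_C:*/19}
Op 9: unregister job_A -> active={job_B:*/12, job_C:*/19}
Op 10: register job_A */4 -> active={job_A:*/4, job_B:*/12, job_C:*/19}
Op 11: register job_A */5 -> active={job_A:*/5, job_B:*/12, job_C:*/19}
  job_A: interval 5, next fire after T=196 is 200
  job_B: interval 12, next fire after T=196 is 204
  job_C: interval 19, next fire after T=196 is 209
Earliest = 200, winner (lex tiebreak) = job_A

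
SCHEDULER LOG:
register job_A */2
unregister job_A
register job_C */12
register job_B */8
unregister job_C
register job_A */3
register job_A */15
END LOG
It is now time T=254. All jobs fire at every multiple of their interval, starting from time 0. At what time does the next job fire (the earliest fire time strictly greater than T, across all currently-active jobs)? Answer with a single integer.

Answer: 255

Derivation:
Op 1: register job_A */2 -> active={job_A:*/2}
Op 2: unregister job_A -> active={}
Op 3: register job_C */12 -> active={job_C:*/12}
Op 4: register job_B */8 -> active={job_B:*/8, job_C:*/12}
Op 5: unregister job_C -> active={job_B:*/8}
Op 6: register job_A */3 -> active={job_A:*/3, job_B:*/8}
Op 7: register job_A */15 -> active={job_A:*/15, job_B:*/8}
  job_A: interval 15, next fire after T=254 is 255
  job_B: interval 8, next fire after T=254 is 256
Earliest fire time = 255 (job job_A)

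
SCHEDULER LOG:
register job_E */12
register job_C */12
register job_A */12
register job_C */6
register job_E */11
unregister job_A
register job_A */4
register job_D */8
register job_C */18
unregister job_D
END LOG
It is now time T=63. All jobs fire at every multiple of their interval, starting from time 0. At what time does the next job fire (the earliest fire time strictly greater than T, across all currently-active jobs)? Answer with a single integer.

Answer: 64

Derivation:
Op 1: register job_E */12 -> active={job_E:*/12}
Op 2: register job_C */12 -> active={job_C:*/12, job_E:*/12}
Op 3: register job_A */12 -> active={job_A:*/12, job_C:*/12, job_E:*/12}
Op 4: register job_C */6 -> active={job_A:*/12, job_C:*/6, job_E:*/12}
Op 5: register job_E */11 -> active={job_A:*/12, job_C:*/6, job_E:*/11}
Op 6: unregister job_A -> active={job_C:*/6, job_E:*/11}
Op 7: register job_A */4 -> active={job_A:*/4, job_C:*/6, job_E:*/11}
Op 8: register job_D */8 -> active={job_A:*/4, job_C:*/6, job_D:*/8, job_E:*/11}
Op 9: register job_C */18 -> active={job_A:*/4, job_C:*/18, job_D:*/8, job_E:*/11}
Op 10: unregister job_D -> active={job_A:*/4, job_C:*/18, job_E:*/11}
  job_A: interval 4, next fire after T=63 is 64
  job_C: interval 18, next fire after T=63 is 72
  job_E: interval 11, next fire after T=63 is 66
Earliest fire time = 64 (job job_A)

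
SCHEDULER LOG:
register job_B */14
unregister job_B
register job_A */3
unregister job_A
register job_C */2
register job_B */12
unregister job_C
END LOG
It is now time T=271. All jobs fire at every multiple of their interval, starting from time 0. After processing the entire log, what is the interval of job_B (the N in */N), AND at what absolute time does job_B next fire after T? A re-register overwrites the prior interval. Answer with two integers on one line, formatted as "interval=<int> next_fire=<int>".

Op 1: register job_B */14 -> active={job_B:*/14}
Op 2: unregister job_B -> active={}
Op 3: register job_A */3 -> active={job_A:*/3}
Op 4: unregister job_A -> active={}
Op 5: register job_C */2 -> active={job_C:*/2}
Op 6: register job_B */12 -> active={job_B:*/12, job_C:*/2}
Op 7: unregister job_C -> active={job_B:*/12}
Final interval of job_B = 12
Next fire of job_B after T=271: (271//12+1)*12 = 276

Answer: interval=12 next_fire=276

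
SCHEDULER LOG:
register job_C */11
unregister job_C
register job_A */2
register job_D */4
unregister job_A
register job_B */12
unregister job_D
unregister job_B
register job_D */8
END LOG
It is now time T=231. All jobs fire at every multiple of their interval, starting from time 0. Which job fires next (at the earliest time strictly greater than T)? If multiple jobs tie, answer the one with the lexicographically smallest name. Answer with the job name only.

Answer: job_D

Derivation:
Op 1: register job_C */11 -> active={job_C:*/11}
Op 2: unregister job_C -> active={}
Op 3: register job_A */2 -> active={job_A:*/2}
Op 4: register job_D */4 -> active={job_A:*/2, job_D:*/4}
Op 5: unregister job_A -> active={job_D:*/4}
Op 6: register job_B */12 -> active={job_B:*/12, job_D:*/4}
Op 7: unregister job_D -> active={job_B:*/12}
Op 8: unregister job_B -> active={}
Op 9: register job_D */8 -> active={job_D:*/8}
  job_D: interval 8, next fire after T=231 is 232
Earliest = 232, winner (lex tiebreak) = job_D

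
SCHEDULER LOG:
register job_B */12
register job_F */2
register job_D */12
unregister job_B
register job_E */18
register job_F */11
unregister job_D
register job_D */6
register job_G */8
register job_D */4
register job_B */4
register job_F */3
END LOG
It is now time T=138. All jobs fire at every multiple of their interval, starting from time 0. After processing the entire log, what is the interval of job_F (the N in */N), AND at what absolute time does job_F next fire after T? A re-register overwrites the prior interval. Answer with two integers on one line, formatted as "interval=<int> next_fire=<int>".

Op 1: register job_B */12 -> active={job_B:*/12}
Op 2: register job_F */2 -> active={job_B:*/12, job_F:*/2}
Op 3: register job_D */12 -> active={job_B:*/12, job_D:*/12, job_F:*/2}
Op 4: unregister job_B -> active={job_D:*/12, job_F:*/2}
Op 5: register job_E */18 -> active={job_D:*/12, job_E:*/18, job_F:*/2}
Op 6: register job_F */11 -> active={job_D:*/12, job_E:*/18, job_F:*/11}
Op 7: unregister job_D -> active={job_E:*/18, job_F:*/11}
Op 8: register job_D */6 -> active={job_D:*/6, job_E:*/18, job_F:*/11}
Op 9: register job_G */8 -> active={job_D:*/6, job_E:*/18, job_F:*/11, job_G:*/8}
Op 10: register job_D */4 -> active={job_D:*/4, job_E:*/18, job_F:*/11, job_G:*/8}
Op 11: register job_B */4 -> active={job_B:*/4, job_D:*/4, job_E:*/18, job_F:*/11, job_G:*/8}
Op 12: register job_F */3 -> active={job_B:*/4, job_D:*/4, job_E:*/18, job_F:*/3, job_G:*/8}
Final interval of job_F = 3
Next fire of job_F after T=138: (138//3+1)*3 = 141

Answer: interval=3 next_fire=141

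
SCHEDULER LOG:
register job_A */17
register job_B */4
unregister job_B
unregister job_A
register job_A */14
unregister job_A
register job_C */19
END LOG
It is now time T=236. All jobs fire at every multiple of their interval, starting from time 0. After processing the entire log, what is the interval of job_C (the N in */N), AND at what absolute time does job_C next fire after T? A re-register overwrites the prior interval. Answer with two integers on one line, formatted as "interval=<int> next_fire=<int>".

Op 1: register job_A */17 -> active={job_A:*/17}
Op 2: register job_B */4 -> active={job_A:*/17, job_B:*/4}
Op 3: unregister job_B -> active={job_A:*/17}
Op 4: unregister job_A -> active={}
Op 5: register job_A */14 -> active={job_A:*/14}
Op 6: unregister job_A -> active={}
Op 7: register job_C */19 -> active={job_C:*/19}
Final interval of job_C = 19
Next fire of job_C after T=236: (236//19+1)*19 = 247

Answer: interval=19 next_fire=247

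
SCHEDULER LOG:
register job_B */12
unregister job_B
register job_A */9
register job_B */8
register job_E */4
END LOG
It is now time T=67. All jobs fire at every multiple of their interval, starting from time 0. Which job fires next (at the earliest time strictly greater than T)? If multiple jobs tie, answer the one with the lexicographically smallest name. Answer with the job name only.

Op 1: register job_B */12 -> active={job_B:*/12}
Op 2: unregister job_B -> active={}
Op 3: register job_A */9 -> active={job_A:*/9}
Op 4: register job_B */8 -> active={job_A:*/9, job_B:*/8}
Op 5: register job_E */4 -> active={job_A:*/9, job_B:*/8, job_E:*/4}
  job_A: interval 9, next fire after T=67 is 72
  job_B: interval 8, next fire after T=67 is 72
  job_E: interval 4, next fire after T=67 is 68
Earliest = 68, winner (lex tiebreak) = job_E

Answer: job_E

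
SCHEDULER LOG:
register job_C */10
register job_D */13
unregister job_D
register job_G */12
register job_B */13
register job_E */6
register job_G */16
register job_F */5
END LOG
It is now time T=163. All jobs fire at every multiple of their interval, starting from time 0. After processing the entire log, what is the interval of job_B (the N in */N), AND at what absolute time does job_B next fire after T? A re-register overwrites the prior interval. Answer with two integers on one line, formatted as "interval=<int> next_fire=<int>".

Op 1: register job_C */10 -> active={job_C:*/10}
Op 2: register job_D */13 -> active={job_C:*/10, job_D:*/13}
Op 3: unregister job_D -> active={job_C:*/10}
Op 4: register job_G */12 -> active={job_C:*/10, job_G:*/12}
Op 5: register job_B */13 -> active={job_B:*/13, job_C:*/10, job_G:*/12}
Op 6: register job_E */6 -> active={job_B:*/13, job_C:*/10, job_E:*/6, job_G:*/12}
Op 7: register job_G */16 -> active={job_B:*/13, job_C:*/10, job_E:*/6, job_G:*/16}
Op 8: register job_F */5 -> active={job_B:*/13, job_C:*/10, job_E:*/6, job_F:*/5, job_G:*/16}
Final interval of job_B = 13
Next fire of job_B after T=163: (163//13+1)*13 = 169

Answer: interval=13 next_fire=169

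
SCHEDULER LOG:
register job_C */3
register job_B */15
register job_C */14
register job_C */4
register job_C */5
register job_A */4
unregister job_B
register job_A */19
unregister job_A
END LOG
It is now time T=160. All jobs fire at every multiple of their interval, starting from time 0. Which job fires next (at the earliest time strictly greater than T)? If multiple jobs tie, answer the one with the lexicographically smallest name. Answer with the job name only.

Op 1: register job_C */3 -> active={job_C:*/3}
Op 2: register job_B */15 -> active={job_B:*/15, job_C:*/3}
Op 3: register job_C */14 -> active={job_B:*/15, job_C:*/14}
Op 4: register job_C */4 -> active={job_B:*/15, job_C:*/4}
Op 5: register job_C */5 -> active={job_B:*/15, job_C:*/5}
Op 6: register job_A */4 -> active={job_A:*/4, job_B:*/15, job_C:*/5}
Op 7: unregister job_B -> active={job_A:*/4, job_C:*/5}
Op 8: register job_A */19 -> active={job_A:*/19, job_C:*/5}
Op 9: unregister job_A -> active={job_C:*/5}
  job_C: interval 5, next fire after T=160 is 165
Earliest = 165, winner (lex tiebreak) = job_C

Answer: job_C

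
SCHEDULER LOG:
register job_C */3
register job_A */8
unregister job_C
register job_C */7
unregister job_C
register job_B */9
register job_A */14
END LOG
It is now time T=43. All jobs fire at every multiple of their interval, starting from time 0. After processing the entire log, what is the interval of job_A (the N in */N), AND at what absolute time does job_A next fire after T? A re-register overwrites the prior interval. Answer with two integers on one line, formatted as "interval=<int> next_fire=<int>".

Answer: interval=14 next_fire=56

Derivation:
Op 1: register job_C */3 -> active={job_C:*/3}
Op 2: register job_A */8 -> active={job_A:*/8, job_C:*/3}
Op 3: unregister job_C -> active={job_A:*/8}
Op 4: register job_C */7 -> active={job_A:*/8, job_C:*/7}
Op 5: unregister job_C -> active={job_A:*/8}
Op 6: register job_B */9 -> active={job_A:*/8, job_B:*/9}
Op 7: register job_A */14 -> active={job_A:*/14, job_B:*/9}
Final interval of job_A = 14
Next fire of job_A after T=43: (43//14+1)*14 = 56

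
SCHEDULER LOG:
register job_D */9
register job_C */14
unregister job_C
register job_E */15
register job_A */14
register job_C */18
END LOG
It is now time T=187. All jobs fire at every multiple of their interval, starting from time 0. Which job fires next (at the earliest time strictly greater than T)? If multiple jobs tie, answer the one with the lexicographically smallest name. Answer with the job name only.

Op 1: register job_D */9 -> active={job_D:*/9}
Op 2: register job_C */14 -> active={job_C:*/14, job_D:*/9}
Op 3: unregister job_C -> active={job_D:*/9}
Op 4: register job_E */15 -> active={job_D:*/9, job_E:*/15}
Op 5: register job_A */14 -> active={job_A:*/14, job_D:*/9, job_E:*/15}
Op 6: register job_C */18 -> active={job_A:*/14, job_C:*/18, job_D:*/9, job_E:*/15}
  job_A: interval 14, next fire after T=187 is 196
  job_C: interval 18, next fire after T=187 is 198
  job_D: interval 9, next fire after T=187 is 189
  job_E: interval 15, next fire after T=187 is 195
Earliest = 189, winner (lex tiebreak) = job_D

Answer: job_D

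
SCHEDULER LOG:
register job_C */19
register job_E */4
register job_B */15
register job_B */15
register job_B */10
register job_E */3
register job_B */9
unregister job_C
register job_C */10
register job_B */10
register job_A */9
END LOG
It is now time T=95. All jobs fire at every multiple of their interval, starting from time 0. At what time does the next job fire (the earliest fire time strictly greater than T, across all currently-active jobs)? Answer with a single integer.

Answer: 96

Derivation:
Op 1: register job_C */19 -> active={job_C:*/19}
Op 2: register job_E */4 -> active={job_C:*/19, job_E:*/4}
Op 3: register job_B */15 -> active={job_B:*/15, job_C:*/19, job_E:*/4}
Op 4: register job_B */15 -> active={job_B:*/15, job_C:*/19, job_E:*/4}
Op 5: register job_B */10 -> active={job_B:*/10, job_C:*/19, job_E:*/4}
Op 6: register job_E */3 -> active={job_B:*/10, job_C:*/19, job_E:*/3}
Op 7: register job_B */9 -> active={job_B:*/9, job_C:*/19, job_E:*/3}
Op 8: unregister job_C -> active={job_B:*/9, job_E:*/3}
Op 9: register job_C */10 -> active={job_B:*/9, job_C:*/10, job_E:*/3}
Op 10: register job_B */10 -> active={job_B:*/10, job_C:*/10, job_E:*/3}
Op 11: register job_A */9 -> active={job_A:*/9, job_B:*/10, job_C:*/10, job_E:*/3}
  job_A: interval 9, next fire after T=95 is 99
  job_B: interval 10, next fire after T=95 is 100
  job_C: interval 10, next fire after T=95 is 100
  job_E: interval 3, next fire after T=95 is 96
Earliest fire time = 96 (job job_E)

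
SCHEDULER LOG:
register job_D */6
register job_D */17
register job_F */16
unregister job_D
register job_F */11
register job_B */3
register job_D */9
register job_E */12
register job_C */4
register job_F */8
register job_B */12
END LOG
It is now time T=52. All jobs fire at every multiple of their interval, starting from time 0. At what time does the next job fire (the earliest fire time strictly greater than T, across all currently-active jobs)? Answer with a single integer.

Answer: 54

Derivation:
Op 1: register job_D */6 -> active={job_D:*/6}
Op 2: register job_D */17 -> active={job_D:*/17}
Op 3: register job_F */16 -> active={job_D:*/17, job_F:*/16}
Op 4: unregister job_D -> active={job_F:*/16}
Op 5: register job_F */11 -> active={job_F:*/11}
Op 6: register job_B */3 -> active={job_B:*/3, job_F:*/11}
Op 7: register job_D */9 -> active={job_B:*/3, job_D:*/9, job_F:*/11}
Op 8: register job_E */12 -> active={job_B:*/3, job_D:*/9, job_E:*/12, job_F:*/11}
Op 9: register job_C */4 -> active={job_B:*/3, job_C:*/4, job_D:*/9, job_E:*/12, job_F:*/11}
Op 10: register job_F */8 -> active={job_B:*/3, job_C:*/4, job_D:*/9, job_E:*/12, job_F:*/8}
Op 11: register job_B */12 -> active={job_B:*/12, job_C:*/4, job_D:*/9, job_E:*/12, job_F:*/8}
  job_B: interval 12, next fire after T=52 is 60
  job_C: interval 4, next fire after T=52 is 56
  job_D: interval 9, next fire after T=52 is 54
  job_E: interval 12, next fire after T=52 is 60
  job_F: interval 8, next fire after T=52 is 56
Earliest fire time = 54 (job job_D)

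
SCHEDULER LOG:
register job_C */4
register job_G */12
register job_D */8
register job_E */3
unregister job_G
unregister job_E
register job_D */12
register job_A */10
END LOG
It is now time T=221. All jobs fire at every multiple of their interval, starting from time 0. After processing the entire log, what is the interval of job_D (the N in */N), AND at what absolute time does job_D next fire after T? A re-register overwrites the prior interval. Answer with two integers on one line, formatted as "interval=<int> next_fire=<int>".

Answer: interval=12 next_fire=228

Derivation:
Op 1: register job_C */4 -> active={job_C:*/4}
Op 2: register job_G */12 -> active={job_C:*/4, job_G:*/12}
Op 3: register job_D */8 -> active={job_C:*/4, job_D:*/8, job_G:*/12}
Op 4: register job_E */3 -> active={job_C:*/4, job_D:*/8, job_E:*/3, job_G:*/12}
Op 5: unregister job_G -> active={job_C:*/4, job_D:*/8, job_E:*/3}
Op 6: unregister job_E -> active={job_C:*/4, job_D:*/8}
Op 7: register job_D */12 -> active={job_C:*/4, job_D:*/12}
Op 8: register job_A */10 -> active={job_A:*/10, job_C:*/4, job_D:*/12}
Final interval of job_D = 12
Next fire of job_D after T=221: (221//12+1)*12 = 228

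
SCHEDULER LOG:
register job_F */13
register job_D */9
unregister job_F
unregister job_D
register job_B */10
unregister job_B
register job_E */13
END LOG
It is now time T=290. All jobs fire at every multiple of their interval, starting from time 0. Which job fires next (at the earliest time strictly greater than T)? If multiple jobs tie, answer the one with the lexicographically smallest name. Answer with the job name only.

Op 1: register job_F */13 -> active={job_F:*/13}
Op 2: register job_D */9 -> active={job_D:*/9, job_F:*/13}
Op 3: unregister job_F -> active={job_D:*/9}
Op 4: unregister job_D -> active={}
Op 5: register job_B */10 -> active={job_B:*/10}
Op 6: unregister job_B -> active={}
Op 7: register job_E */13 -> active={job_E:*/13}
  job_E: interval 13, next fire after T=290 is 299
Earliest = 299, winner (lex tiebreak) = job_E

Answer: job_E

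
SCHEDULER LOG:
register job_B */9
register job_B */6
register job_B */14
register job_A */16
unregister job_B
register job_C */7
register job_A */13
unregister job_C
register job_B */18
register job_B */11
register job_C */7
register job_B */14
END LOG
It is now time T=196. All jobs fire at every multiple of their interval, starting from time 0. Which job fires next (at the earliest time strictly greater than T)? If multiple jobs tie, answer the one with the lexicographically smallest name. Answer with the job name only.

Answer: job_C

Derivation:
Op 1: register job_B */9 -> active={job_B:*/9}
Op 2: register job_B */6 -> active={job_B:*/6}
Op 3: register job_B */14 -> active={job_B:*/14}
Op 4: register job_A */16 -> active={job_A:*/16, job_B:*/14}
Op 5: unregister job_B -> active={job_A:*/16}
Op 6: register job_C */7 -> active={job_A:*/16, job_C:*/7}
Op 7: register job_A */13 -> active={job_A:*/13, job_C:*/7}
Op 8: unregister job_C -> active={job_A:*/13}
Op 9: register job_B */18 -> active={job_A:*/13, job_B:*/18}
Op 10: register job_B */11 -> active={job_A:*/13, job_B:*/11}
Op 11: register job_C */7 -> active={job_A:*/13, job_B:*/11, job_C:*/7}
Op 12: register job_B */14 -> active={job_A:*/13, job_B:*/14, job_C:*/7}
  job_A: interval 13, next fire after T=196 is 208
  job_B: interval 14, next fire after T=196 is 210
  job_C: interval 7, next fire after T=196 is 203
Earliest = 203, winner (lex tiebreak) = job_C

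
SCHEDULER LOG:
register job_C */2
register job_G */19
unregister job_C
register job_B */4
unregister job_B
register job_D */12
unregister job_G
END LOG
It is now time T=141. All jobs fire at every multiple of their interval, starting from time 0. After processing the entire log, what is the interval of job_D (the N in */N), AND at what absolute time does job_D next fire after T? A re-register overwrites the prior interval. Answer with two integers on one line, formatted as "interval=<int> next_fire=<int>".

Op 1: register job_C */2 -> active={job_C:*/2}
Op 2: register job_G */19 -> active={job_C:*/2, job_G:*/19}
Op 3: unregister job_C -> active={job_G:*/19}
Op 4: register job_B */4 -> active={job_B:*/4, job_G:*/19}
Op 5: unregister job_B -> active={job_G:*/19}
Op 6: register job_D */12 -> active={job_D:*/12, job_G:*/19}
Op 7: unregister job_G -> active={job_D:*/12}
Final interval of job_D = 12
Next fire of job_D after T=141: (141//12+1)*12 = 144

Answer: interval=12 next_fire=144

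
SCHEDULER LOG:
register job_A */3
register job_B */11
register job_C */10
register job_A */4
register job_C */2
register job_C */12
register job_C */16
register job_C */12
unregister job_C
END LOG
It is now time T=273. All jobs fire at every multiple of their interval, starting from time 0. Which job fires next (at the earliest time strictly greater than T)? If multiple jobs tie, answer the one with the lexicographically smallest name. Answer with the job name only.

Op 1: register job_A */3 -> active={job_A:*/3}
Op 2: register job_B */11 -> active={job_A:*/3, job_B:*/11}
Op 3: register job_C */10 -> active={job_A:*/3, job_B:*/11, job_C:*/10}
Op 4: register job_A */4 -> active={job_A:*/4, job_B:*/11, job_C:*/10}
Op 5: register job_C */2 -> active={job_A:*/4, job_B:*/11, job_C:*/2}
Op 6: register job_C */12 -> active={job_A:*/4, job_B:*/11, job_C:*/12}
Op 7: register job_C */16 -> active={job_A:*/4, job_B:*/11, job_C:*/16}
Op 8: register job_C */12 -> active={job_A:*/4, job_B:*/11, job_C:*/12}
Op 9: unregister job_C -> active={job_A:*/4, job_B:*/11}
  job_A: interval 4, next fire after T=273 is 276
  job_B: interval 11, next fire after T=273 is 275
Earliest = 275, winner (lex tiebreak) = job_B

Answer: job_B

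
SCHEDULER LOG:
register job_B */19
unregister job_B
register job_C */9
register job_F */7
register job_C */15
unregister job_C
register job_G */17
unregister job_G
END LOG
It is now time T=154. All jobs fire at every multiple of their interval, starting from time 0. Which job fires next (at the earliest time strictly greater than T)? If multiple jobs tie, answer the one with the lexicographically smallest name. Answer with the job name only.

Answer: job_F

Derivation:
Op 1: register job_B */19 -> active={job_B:*/19}
Op 2: unregister job_B -> active={}
Op 3: register job_C */9 -> active={job_C:*/9}
Op 4: register job_F */7 -> active={job_C:*/9, job_F:*/7}
Op 5: register job_C */15 -> active={job_C:*/15, job_F:*/7}
Op 6: unregister job_C -> active={job_F:*/7}
Op 7: register job_G */17 -> active={job_F:*/7, job_G:*/17}
Op 8: unregister job_G -> active={job_F:*/7}
  job_F: interval 7, next fire after T=154 is 161
Earliest = 161, winner (lex tiebreak) = job_F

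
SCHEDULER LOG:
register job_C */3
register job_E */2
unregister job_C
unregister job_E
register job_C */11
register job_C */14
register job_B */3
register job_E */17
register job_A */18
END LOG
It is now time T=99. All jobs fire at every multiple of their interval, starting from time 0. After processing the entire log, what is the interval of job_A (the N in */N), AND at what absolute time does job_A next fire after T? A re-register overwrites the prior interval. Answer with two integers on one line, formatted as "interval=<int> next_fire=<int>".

Op 1: register job_C */3 -> active={job_C:*/3}
Op 2: register job_E */2 -> active={job_C:*/3, job_E:*/2}
Op 3: unregister job_C -> active={job_E:*/2}
Op 4: unregister job_E -> active={}
Op 5: register job_C */11 -> active={job_C:*/11}
Op 6: register job_C */14 -> active={job_C:*/14}
Op 7: register job_B */3 -> active={job_B:*/3, job_C:*/14}
Op 8: register job_E */17 -> active={job_B:*/3, job_C:*/14, job_E:*/17}
Op 9: register job_A */18 -> active={job_A:*/18, job_B:*/3, job_C:*/14, job_E:*/17}
Final interval of job_A = 18
Next fire of job_A after T=99: (99//18+1)*18 = 108

Answer: interval=18 next_fire=108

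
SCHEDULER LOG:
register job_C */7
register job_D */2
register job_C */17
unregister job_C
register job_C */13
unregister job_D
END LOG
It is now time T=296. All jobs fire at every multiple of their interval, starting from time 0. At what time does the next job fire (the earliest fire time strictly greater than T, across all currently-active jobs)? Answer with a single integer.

Op 1: register job_C */7 -> active={job_C:*/7}
Op 2: register job_D */2 -> active={job_C:*/7, job_D:*/2}
Op 3: register job_C */17 -> active={job_C:*/17, job_D:*/2}
Op 4: unregister job_C -> active={job_D:*/2}
Op 5: register job_C */13 -> active={job_C:*/13, job_D:*/2}
Op 6: unregister job_D -> active={job_C:*/13}
  job_C: interval 13, next fire after T=296 is 299
Earliest fire time = 299 (job job_C)

Answer: 299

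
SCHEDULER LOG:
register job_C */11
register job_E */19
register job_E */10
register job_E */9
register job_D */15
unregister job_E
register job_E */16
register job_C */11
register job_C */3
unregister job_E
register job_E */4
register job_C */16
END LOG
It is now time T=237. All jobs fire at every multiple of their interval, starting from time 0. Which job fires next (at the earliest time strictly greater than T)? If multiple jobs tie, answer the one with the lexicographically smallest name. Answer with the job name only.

Op 1: register job_C */11 -> active={job_C:*/11}
Op 2: register job_E */19 -> active={job_C:*/11, job_E:*/19}
Op 3: register job_E */10 -> active={job_C:*/11, job_E:*/10}
Op 4: register job_E */9 -> active={job_C:*/11, job_E:*/9}
Op 5: register job_D */15 -> active={job_C:*/11, job_D:*/15, job_E:*/9}
Op 6: unregister job_E -> active={job_C:*/11, job_D:*/15}
Op 7: register job_E */16 -> active={job_C:*/11, job_D:*/15, job_E:*/16}
Op 8: register job_C */11 -> active={job_C:*/11, job_D:*/15, job_E:*/16}
Op 9: register job_C */3 -> active={job_C:*/3, job_D:*/15, job_E:*/16}
Op 10: unregister job_E -> active={job_C:*/3, job_D:*/15}
Op 11: register job_E */4 -> active={job_C:*/3, job_D:*/15, job_E:*/4}
Op 12: register job_C */16 -> active={job_C:*/16, job_D:*/15, job_E:*/4}
  job_C: interval 16, next fire after T=237 is 240
  job_D: interval 15, next fire after T=237 is 240
  job_E: interval 4, next fire after T=237 is 240
Earliest = 240, winner (lex tiebreak) = job_C

Answer: job_C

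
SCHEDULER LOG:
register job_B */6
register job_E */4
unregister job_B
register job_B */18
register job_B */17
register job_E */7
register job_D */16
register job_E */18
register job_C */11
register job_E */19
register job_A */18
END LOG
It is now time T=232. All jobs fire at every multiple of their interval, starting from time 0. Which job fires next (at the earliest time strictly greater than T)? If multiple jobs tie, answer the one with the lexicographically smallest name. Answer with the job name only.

Op 1: register job_B */6 -> active={job_B:*/6}
Op 2: register job_E */4 -> active={job_B:*/6, job_E:*/4}
Op 3: unregister job_B -> active={job_E:*/4}
Op 4: register job_B */18 -> active={job_B:*/18, job_E:*/4}
Op 5: register job_B */17 -> active={job_B:*/17, job_E:*/4}
Op 6: register job_E */7 -> active={job_B:*/17, job_E:*/7}
Op 7: register job_D */16 -> active={job_B:*/17, job_D:*/16, job_E:*/7}
Op 8: register job_E */18 -> active={job_B:*/17, job_D:*/16, job_E:*/18}
Op 9: register job_C */11 -> active={job_B:*/17, job_C:*/11, job_D:*/16, job_E:*/18}
Op 10: register job_E */19 -> active={job_B:*/17, job_C:*/11, job_D:*/16, job_E:*/19}
Op 11: register job_A */18 -> active={job_A:*/18, job_B:*/17, job_C:*/11, job_D:*/16, job_E:*/19}
  job_A: interval 18, next fire after T=232 is 234
  job_B: interval 17, next fire after T=232 is 238
  job_C: interval 11, next fire after T=232 is 242
  job_D: interval 16, next fire after T=232 is 240
  job_E: interval 19, next fire after T=232 is 247
Earliest = 234, winner (lex tiebreak) = job_A

Answer: job_A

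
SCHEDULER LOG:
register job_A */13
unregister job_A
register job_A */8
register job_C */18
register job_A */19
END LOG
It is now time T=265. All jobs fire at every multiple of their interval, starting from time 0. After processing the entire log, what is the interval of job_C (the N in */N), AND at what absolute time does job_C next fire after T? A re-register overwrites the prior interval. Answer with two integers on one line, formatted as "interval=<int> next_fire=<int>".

Answer: interval=18 next_fire=270

Derivation:
Op 1: register job_A */13 -> active={job_A:*/13}
Op 2: unregister job_A -> active={}
Op 3: register job_A */8 -> active={job_A:*/8}
Op 4: register job_C */18 -> active={job_A:*/8, job_C:*/18}
Op 5: register job_A */19 -> active={job_A:*/19, job_C:*/18}
Final interval of job_C = 18
Next fire of job_C after T=265: (265//18+1)*18 = 270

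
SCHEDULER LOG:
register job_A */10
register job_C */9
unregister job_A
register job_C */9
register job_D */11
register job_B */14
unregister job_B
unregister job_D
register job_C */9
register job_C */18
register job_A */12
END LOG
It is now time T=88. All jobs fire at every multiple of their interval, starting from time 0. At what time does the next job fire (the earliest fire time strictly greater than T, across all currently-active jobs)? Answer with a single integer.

Op 1: register job_A */10 -> active={job_A:*/10}
Op 2: register job_C */9 -> active={job_A:*/10, job_C:*/9}
Op 3: unregister job_A -> active={job_C:*/9}
Op 4: register job_C */9 -> active={job_C:*/9}
Op 5: register job_D */11 -> active={job_C:*/9, job_D:*/11}
Op 6: register job_B */14 -> active={job_B:*/14, job_C:*/9, job_D:*/11}
Op 7: unregister job_B -> active={job_C:*/9, job_D:*/11}
Op 8: unregister job_D -> active={job_C:*/9}
Op 9: register job_C */9 -> active={job_C:*/9}
Op 10: register job_C */18 -> active={job_C:*/18}
Op 11: register job_A */12 -> active={job_A:*/12, job_C:*/18}
  job_A: interval 12, next fire after T=88 is 96
  job_C: interval 18, next fire after T=88 is 90
Earliest fire time = 90 (job job_C)

Answer: 90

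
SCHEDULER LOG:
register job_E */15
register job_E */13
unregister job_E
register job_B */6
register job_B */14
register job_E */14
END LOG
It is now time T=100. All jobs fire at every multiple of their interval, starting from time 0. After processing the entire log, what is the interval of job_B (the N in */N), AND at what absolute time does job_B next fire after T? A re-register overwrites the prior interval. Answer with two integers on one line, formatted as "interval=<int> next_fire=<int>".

Op 1: register job_E */15 -> active={job_E:*/15}
Op 2: register job_E */13 -> active={job_E:*/13}
Op 3: unregister job_E -> active={}
Op 4: register job_B */6 -> active={job_B:*/6}
Op 5: register job_B */14 -> active={job_B:*/14}
Op 6: register job_E */14 -> active={job_B:*/14, job_E:*/14}
Final interval of job_B = 14
Next fire of job_B after T=100: (100//14+1)*14 = 112

Answer: interval=14 next_fire=112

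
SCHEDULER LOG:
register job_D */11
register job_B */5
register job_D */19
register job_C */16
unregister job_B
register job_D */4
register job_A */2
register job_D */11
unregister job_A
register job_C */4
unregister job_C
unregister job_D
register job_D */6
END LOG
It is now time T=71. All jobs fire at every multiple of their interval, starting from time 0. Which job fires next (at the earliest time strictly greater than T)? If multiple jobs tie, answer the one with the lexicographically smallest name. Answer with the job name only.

Op 1: register job_D */11 -> active={job_D:*/11}
Op 2: register job_B */5 -> active={job_B:*/5, job_D:*/11}
Op 3: register job_D */19 -> active={job_B:*/5, job_D:*/19}
Op 4: register job_C */16 -> active={job_B:*/5, job_C:*/16, job_D:*/19}
Op 5: unregister job_B -> active={job_C:*/16, job_D:*/19}
Op 6: register job_D */4 -> active={job_C:*/16, job_D:*/4}
Op 7: register job_A */2 -> active={job_A:*/2, job_C:*/16, job_D:*/4}
Op 8: register job_D */11 -> active={job_A:*/2, job_C:*/16, job_D:*/11}
Op 9: unregister job_A -> active={job_C:*/16, job_D:*/11}
Op 10: register job_C */4 -> active={job_C:*/4, job_D:*/11}
Op 11: unregister job_C -> active={job_D:*/11}
Op 12: unregister job_D -> active={}
Op 13: register job_D */6 -> active={job_D:*/6}
  job_D: interval 6, next fire after T=71 is 72
Earliest = 72, winner (lex tiebreak) = job_D

Answer: job_D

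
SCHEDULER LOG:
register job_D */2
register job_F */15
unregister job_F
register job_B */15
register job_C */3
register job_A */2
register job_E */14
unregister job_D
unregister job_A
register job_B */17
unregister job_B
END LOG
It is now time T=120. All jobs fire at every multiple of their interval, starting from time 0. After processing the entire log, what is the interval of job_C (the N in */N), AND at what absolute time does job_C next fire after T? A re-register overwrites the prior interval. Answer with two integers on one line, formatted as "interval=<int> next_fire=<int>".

Answer: interval=3 next_fire=123

Derivation:
Op 1: register job_D */2 -> active={job_D:*/2}
Op 2: register job_F */15 -> active={job_D:*/2, job_F:*/15}
Op 3: unregister job_F -> active={job_D:*/2}
Op 4: register job_B */15 -> active={job_B:*/15, job_D:*/2}
Op 5: register job_C */3 -> active={job_B:*/15, job_C:*/3, job_D:*/2}
Op 6: register job_A */2 -> active={job_A:*/2, job_B:*/15, job_C:*/3, job_D:*/2}
Op 7: register job_E */14 -> active={job_A:*/2, job_B:*/15, job_C:*/3, job_D:*/2, job_E:*/14}
Op 8: unregister job_D -> active={job_A:*/2, job_B:*/15, job_C:*/3, job_E:*/14}
Op 9: unregister job_A -> active={job_B:*/15, job_C:*/3, job_E:*/14}
Op 10: register job_B */17 -> active={job_B:*/17, job_C:*/3, job_E:*/14}
Op 11: unregister job_B -> active={job_C:*/3, job_E:*/14}
Final interval of job_C = 3
Next fire of job_C after T=120: (120//3+1)*3 = 123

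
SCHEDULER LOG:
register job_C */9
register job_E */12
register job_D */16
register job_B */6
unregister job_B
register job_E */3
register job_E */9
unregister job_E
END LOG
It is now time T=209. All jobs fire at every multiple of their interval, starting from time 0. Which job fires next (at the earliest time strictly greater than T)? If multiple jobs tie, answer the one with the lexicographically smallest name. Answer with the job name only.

Answer: job_C

Derivation:
Op 1: register job_C */9 -> active={job_C:*/9}
Op 2: register job_E */12 -> active={job_C:*/9, job_E:*/12}
Op 3: register job_D */16 -> active={job_C:*/9, job_D:*/16, job_E:*/12}
Op 4: register job_B */6 -> active={job_B:*/6, job_C:*/9, job_D:*/16, job_E:*/12}
Op 5: unregister job_B -> active={job_C:*/9, job_D:*/16, job_E:*/12}
Op 6: register job_E */3 -> active={job_C:*/9, job_D:*/16, job_E:*/3}
Op 7: register job_E */9 -> active={job_C:*/9, job_D:*/16, job_E:*/9}
Op 8: unregister job_E -> active={job_C:*/9, job_D:*/16}
  job_C: interval 9, next fire after T=209 is 216
  job_D: interval 16, next fire after T=209 is 224
Earliest = 216, winner (lex tiebreak) = job_C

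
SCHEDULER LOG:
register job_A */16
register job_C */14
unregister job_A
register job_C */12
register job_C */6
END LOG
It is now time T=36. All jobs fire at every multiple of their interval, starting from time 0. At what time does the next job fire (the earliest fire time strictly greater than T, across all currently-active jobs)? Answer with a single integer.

Op 1: register job_A */16 -> active={job_A:*/16}
Op 2: register job_C */14 -> active={job_A:*/16, job_C:*/14}
Op 3: unregister job_A -> active={job_C:*/14}
Op 4: register job_C */12 -> active={job_C:*/12}
Op 5: register job_C */6 -> active={job_C:*/6}
  job_C: interval 6, next fire after T=36 is 42
Earliest fire time = 42 (job job_C)

Answer: 42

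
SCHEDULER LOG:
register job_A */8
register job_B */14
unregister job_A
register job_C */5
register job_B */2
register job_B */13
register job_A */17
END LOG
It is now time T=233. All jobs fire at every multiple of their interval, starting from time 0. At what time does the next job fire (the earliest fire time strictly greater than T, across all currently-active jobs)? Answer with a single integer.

Op 1: register job_A */8 -> active={job_A:*/8}
Op 2: register job_B */14 -> active={job_A:*/8, job_B:*/14}
Op 3: unregister job_A -> active={job_B:*/14}
Op 4: register job_C */5 -> active={job_B:*/14, job_C:*/5}
Op 5: register job_B */2 -> active={job_B:*/2, job_C:*/5}
Op 6: register job_B */13 -> active={job_B:*/13, job_C:*/5}
Op 7: register job_A */17 -> active={job_A:*/17, job_B:*/13, job_C:*/5}
  job_A: interval 17, next fire after T=233 is 238
  job_B: interval 13, next fire after T=233 is 234
  job_C: interval 5, next fire after T=233 is 235
Earliest fire time = 234 (job job_B)

Answer: 234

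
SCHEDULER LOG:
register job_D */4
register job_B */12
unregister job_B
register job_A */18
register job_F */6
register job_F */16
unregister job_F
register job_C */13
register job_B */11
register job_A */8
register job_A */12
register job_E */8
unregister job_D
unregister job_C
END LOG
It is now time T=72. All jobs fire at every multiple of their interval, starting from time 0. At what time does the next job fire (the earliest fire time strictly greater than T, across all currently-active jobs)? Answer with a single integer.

Op 1: register job_D */4 -> active={job_D:*/4}
Op 2: register job_B */12 -> active={job_B:*/12, job_D:*/4}
Op 3: unregister job_B -> active={job_D:*/4}
Op 4: register job_A */18 -> active={job_A:*/18, job_D:*/4}
Op 5: register job_F */6 -> active={job_A:*/18, job_D:*/4, job_F:*/6}
Op 6: register job_F */16 -> active={job_A:*/18, job_D:*/4, job_F:*/16}
Op 7: unregister job_F -> active={job_A:*/18, job_D:*/4}
Op 8: register job_C */13 -> active={job_A:*/18, job_C:*/13, job_D:*/4}
Op 9: register job_B */11 -> active={job_A:*/18, job_B:*/11, job_C:*/13, job_D:*/4}
Op 10: register job_A */8 -> active={job_A:*/8, job_B:*/11, job_C:*/13, job_D:*/4}
Op 11: register job_A */12 -> active={job_A:*/12, job_B:*/11, job_C:*/13, job_D:*/4}
Op 12: register job_E */8 -> active={job_A:*/12, job_B:*/11, job_C:*/13, job_D:*/4, job_E:*/8}
Op 13: unregister job_D -> active={job_A:*/12, job_B:*/11, job_C:*/13, job_E:*/8}
Op 14: unregister job_C -> active={job_A:*/12, job_B:*/11, job_E:*/8}
  job_A: interval 12, next fire after T=72 is 84
  job_B: interval 11, next fire after T=72 is 77
  job_E: interval 8, next fire after T=72 is 80
Earliest fire time = 77 (job job_B)

Answer: 77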